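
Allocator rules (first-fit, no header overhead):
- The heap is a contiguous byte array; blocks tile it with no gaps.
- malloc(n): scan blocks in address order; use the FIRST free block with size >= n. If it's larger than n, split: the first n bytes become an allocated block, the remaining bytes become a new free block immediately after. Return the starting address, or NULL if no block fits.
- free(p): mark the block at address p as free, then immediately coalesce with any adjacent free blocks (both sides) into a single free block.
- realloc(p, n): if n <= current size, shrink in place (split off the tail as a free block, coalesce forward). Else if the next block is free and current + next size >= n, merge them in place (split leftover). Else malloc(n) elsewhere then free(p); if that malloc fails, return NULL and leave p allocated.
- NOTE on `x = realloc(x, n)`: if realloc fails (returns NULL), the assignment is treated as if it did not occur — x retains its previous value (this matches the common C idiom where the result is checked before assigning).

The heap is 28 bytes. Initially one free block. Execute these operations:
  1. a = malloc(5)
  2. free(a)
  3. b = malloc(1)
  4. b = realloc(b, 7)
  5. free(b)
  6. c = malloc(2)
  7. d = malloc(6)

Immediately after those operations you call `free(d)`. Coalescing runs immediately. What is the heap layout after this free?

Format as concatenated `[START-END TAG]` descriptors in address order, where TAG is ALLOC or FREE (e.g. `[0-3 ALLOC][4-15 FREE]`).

Op 1: a = malloc(5) -> a = 0; heap: [0-4 ALLOC][5-27 FREE]
Op 2: free(a) -> (freed a); heap: [0-27 FREE]
Op 3: b = malloc(1) -> b = 0; heap: [0-0 ALLOC][1-27 FREE]
Op 4: b = realloc(b, 7) -> b = 0; heap: [0-6 ALLOC][7-27 FREE]
Op 5: free(b) -> (freed b); heap: [0-27 FREE]
Op 6: c = malloc(2) -> c = 0; heap: [0-1 ALLOC][2-27 FREE]
Op 7: d = malloc(6) -> d = 2; heap: [0-1 ALLOC][2-7 ALLOC][8-27 FREE]
free(d): d = 2 -> block [2-7 ALLOC]; mark free, coalesce with adjacent free neighbors -> [0-1 ALLOC][2-27 FREE]

Answer: [0-1 ALLOC][2-27 FREE]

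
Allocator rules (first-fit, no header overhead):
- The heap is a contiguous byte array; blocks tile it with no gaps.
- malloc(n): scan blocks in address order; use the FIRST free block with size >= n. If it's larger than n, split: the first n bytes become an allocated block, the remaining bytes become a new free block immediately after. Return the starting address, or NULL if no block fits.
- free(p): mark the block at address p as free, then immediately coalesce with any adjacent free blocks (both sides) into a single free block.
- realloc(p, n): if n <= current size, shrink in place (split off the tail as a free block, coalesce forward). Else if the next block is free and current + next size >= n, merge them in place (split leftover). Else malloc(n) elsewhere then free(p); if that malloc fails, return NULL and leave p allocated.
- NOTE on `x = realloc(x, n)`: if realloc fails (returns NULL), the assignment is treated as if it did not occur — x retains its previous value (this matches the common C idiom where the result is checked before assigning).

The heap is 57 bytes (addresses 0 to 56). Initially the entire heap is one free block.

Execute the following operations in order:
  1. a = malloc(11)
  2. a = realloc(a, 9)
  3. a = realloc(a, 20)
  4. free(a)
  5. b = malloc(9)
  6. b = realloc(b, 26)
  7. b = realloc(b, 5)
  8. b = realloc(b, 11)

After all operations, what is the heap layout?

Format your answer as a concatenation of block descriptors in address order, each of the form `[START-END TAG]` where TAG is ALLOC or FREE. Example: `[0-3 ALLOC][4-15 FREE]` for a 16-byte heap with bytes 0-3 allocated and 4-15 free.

Answer: [0-10 ALLOC][11-56 FREE]

Derivation:
Op 1: a = malloc(11) -> a = 0; heap: [0-10 ALLOC][11-56 FREE]
Op 2: a = realloc(a, 9) -> a = 0; heap: [0-8 ALLOC][9-56 FREE]
Op 3: a = realloc(a, 20) -> a = 0; heap: [0-19 ALLOC][20-56 FREE]
Op 4: free(a) -> (freed a); heap: [0-56 FREE]
Op 5: b = malloc(9) -> b = 0; heap: [0-8 ALLOC][9-56 FREE]
Op 6: b = realloc(b, 26) -> b = 0; heap: [0-25 ALLOC][26-56 FREE]
Op 7: b = realloc(b, 5) -> b = 0; heap: [0-4 ALLOC][5-56 FREE]
Op 8: b = realloc(b, 11) -> b = 0; heap: [0-10 ALLOC][11-56 FREE]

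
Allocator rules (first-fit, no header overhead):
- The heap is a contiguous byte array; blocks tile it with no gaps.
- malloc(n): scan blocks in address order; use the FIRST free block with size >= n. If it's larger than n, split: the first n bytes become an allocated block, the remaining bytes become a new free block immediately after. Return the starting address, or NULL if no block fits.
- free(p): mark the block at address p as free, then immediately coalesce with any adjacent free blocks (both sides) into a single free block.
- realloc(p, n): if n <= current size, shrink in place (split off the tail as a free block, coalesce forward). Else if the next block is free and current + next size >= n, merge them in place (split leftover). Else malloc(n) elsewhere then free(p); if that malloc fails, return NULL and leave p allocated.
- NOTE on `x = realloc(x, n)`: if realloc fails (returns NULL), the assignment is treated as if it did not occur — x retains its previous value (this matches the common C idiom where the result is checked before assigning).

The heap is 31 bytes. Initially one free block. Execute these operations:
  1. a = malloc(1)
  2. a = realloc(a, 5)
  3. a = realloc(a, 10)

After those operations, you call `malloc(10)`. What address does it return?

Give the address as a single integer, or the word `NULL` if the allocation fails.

Answer: 10

Derivation:
Op 1: a = malloc(1) -> a = 0; heap: [0-0 ALLOC][1-30 FREE]
Op 2: a = realloc(a, 5) -> a = 0; heap: [0-4 ALLOC][5-30 FREE]
Op 3: a = realloc(a, 10) -> a = 0; heap: [0-9 ALLOC][10-30 FREE]
malloc(10): first-fit scan over [0-9 ALLOC][10-30 FREE] -> 10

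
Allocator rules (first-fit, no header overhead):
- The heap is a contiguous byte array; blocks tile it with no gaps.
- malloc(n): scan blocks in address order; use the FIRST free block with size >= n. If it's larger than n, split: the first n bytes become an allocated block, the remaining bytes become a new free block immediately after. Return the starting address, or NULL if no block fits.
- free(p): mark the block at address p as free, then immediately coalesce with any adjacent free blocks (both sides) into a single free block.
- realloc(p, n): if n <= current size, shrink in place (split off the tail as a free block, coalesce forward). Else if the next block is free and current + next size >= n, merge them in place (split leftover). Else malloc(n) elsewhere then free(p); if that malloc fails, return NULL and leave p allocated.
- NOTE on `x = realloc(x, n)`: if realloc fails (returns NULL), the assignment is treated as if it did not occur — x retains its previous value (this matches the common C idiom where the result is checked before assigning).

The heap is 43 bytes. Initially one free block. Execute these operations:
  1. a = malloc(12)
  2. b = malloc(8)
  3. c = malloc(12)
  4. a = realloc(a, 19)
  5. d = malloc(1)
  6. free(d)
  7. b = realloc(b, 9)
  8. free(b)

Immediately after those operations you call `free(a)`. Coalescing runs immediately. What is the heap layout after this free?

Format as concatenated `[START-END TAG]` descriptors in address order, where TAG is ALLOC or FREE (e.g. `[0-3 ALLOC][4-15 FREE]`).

Answer: [0-19 FREE][20-31 ALLOC][32-42 FREE]

Derivation:
Op 1: a = malloc(12) -> a = 0; heap: [0-11 ALLOC][12-42 FREE]
Op 2: b = malloc(8) -> b = 12; heap: [0-11 ALLOC][12-19 ALLOC][20-42 FREE]
Op 3: c = malloc(12) -> c = 20; heap: [0-11 ALLOC][12-19 ALLOC][20-31 ALLOC][32-42 FREE]
Op 4: a = realloc(a, 19) -> NULL (a unchanged); heap: [0-11 ALLOC][12-19 ALLOC][20-31 ALLOC][32-42 FREE]
Op 5: d = malloc(1) -> d = 32; heap: [0-11 ALLOC][12-19 ALLOC][20-31 ALLOC][32-32 ALLOC][33-42 FREE]
Op 6: free(d) -> (freed d); heap: [0-11 ALLOC][12-19 ALLOC][20-31 ALLOC][32-42 FREE]
Op 7: b = realloc(b, 9) -> b = 32; heap: [0-11 ALLOC][12-19 FREE][20-31 ALLOC][32-40 ALLOC][41-42 FREE]
Op 8: free(b) -> (freed b); heap: [0-11 ALLOC][12-19 FREE][20-31 ALLOC][32-42 FREE]
free(a): a = 0 -> block [0-11 ALLOC]; mark free, coalesce with adjacent free neighbors -> [0-19 FREE][20-31 ALLOC][32-42 FREE]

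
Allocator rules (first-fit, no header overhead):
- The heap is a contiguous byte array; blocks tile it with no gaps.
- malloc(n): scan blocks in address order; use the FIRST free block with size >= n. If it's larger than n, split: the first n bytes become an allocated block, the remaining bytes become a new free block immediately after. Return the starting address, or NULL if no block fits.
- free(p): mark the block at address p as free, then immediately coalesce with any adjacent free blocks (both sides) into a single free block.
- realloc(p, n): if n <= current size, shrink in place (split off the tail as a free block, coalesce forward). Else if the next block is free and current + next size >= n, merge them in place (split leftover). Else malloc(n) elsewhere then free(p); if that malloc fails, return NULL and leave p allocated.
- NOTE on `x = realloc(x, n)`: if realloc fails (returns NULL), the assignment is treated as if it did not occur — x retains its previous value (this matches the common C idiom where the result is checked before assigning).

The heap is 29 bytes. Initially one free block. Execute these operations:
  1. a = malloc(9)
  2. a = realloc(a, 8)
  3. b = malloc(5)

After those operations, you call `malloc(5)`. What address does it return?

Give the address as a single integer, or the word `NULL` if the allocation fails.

Op 1: a = malloc(9) -> a = 0; heap: [0-8 ALLOC][9-28 FREE]
Op 2: a = realloc(a, 8) -> a = 0; heap: [0-7 ALLOC][8-28 FREE]
Op 3: b = malloc(5) -> b = 8; heap: [0-7 ALLOC][8-12 ALLOC][13-28 FREE]
malloc(5): first-fit scan over [0-7 ALLOC][8-12 ALLOC][13-28 FREE] -> 13

Answer: 13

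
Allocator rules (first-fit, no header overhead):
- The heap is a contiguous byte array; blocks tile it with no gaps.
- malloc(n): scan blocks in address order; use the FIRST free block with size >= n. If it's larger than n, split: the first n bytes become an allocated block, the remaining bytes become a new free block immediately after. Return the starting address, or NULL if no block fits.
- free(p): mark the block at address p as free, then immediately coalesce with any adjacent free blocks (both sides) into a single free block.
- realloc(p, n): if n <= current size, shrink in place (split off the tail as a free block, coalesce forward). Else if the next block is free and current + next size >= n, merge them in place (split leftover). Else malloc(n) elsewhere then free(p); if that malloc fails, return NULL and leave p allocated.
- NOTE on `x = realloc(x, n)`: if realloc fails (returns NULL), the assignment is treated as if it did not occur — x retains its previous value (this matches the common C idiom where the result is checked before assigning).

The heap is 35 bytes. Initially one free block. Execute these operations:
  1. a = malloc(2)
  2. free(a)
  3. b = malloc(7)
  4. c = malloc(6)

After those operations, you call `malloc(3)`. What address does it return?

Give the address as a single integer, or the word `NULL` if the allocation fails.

Answer: 13

Derivation:
Op 1: a = malloc(2) -> a = 0; heap: [0-1 ALLOC][2-34 FREE]
Op 2: free(a) -> (freed a); heap: [0-34 FREE]
Op 3: b = malloc(7) -> b = 0; heap: [0-6 ALLOC][7-34 FREE]
Op 4: c = malloc(6) -> c = 7; heap: [0-6 ALLOC][7-12 ALLOC][13-34 FREE]
malloc(3): first-fit scan over [0-6 ALLOC][7-12 ALLOC][13-34 FREE] -> 13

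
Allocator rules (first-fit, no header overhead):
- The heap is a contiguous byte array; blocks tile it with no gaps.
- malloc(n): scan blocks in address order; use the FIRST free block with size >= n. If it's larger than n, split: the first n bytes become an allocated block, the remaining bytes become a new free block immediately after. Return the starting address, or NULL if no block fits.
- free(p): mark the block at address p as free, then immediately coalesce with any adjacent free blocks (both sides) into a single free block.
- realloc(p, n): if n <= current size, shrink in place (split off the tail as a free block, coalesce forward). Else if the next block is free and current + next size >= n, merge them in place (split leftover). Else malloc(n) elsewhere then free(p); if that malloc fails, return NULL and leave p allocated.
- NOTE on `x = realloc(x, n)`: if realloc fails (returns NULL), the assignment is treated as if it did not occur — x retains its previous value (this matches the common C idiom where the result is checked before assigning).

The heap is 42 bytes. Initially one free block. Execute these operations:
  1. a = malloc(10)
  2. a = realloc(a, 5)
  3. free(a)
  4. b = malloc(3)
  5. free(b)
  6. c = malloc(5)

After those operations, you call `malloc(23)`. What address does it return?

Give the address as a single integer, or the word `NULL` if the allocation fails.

Op 1: a = malloc(10) -> a = 0; heap: [0-9 ALLOC][10-41 FREE]
Op 2: a = realloc(a, 5) -> a = 0; heap: [0-4 ALLOC][5-41 FREE]
Op 3: free(a) -> (freed a); heap: [0-41 FREE]
Op 4: b = malloc(3) -> b = 0; heap: [0-2 ALLOC][3-41 FREE]
Op 5: free(b) -> (freed b); heap: [0-41 FREE]
Op 6: c = malloc(5) -> c = 0; heap: [0-4 ALLOC][5-41 FREE]
malloc(23): first-fit scan over [0-4 ALLOC][5-41 FREE] -> 5

Answer: 5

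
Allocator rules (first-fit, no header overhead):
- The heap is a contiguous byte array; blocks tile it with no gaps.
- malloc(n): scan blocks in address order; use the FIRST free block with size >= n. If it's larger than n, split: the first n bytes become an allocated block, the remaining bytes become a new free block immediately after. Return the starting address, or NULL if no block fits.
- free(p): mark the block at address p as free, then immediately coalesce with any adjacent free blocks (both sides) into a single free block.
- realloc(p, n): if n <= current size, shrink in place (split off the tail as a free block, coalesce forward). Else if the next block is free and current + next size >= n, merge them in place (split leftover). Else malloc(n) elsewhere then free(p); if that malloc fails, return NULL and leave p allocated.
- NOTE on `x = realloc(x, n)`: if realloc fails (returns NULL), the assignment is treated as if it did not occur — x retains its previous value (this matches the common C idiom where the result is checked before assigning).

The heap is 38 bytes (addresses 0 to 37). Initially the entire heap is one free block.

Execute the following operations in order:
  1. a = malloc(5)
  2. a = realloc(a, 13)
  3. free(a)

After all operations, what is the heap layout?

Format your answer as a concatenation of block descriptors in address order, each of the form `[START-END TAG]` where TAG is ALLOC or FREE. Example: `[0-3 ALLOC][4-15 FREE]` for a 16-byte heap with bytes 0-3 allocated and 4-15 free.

Op 1: a = malloc(5) -> a = 0; heap: [0-4 ALLOC][5-37 FREE]
Op 2: a = realloc(a, 13) -> a = 0; heap: [0-12 ALLOC][13-37 FREE]
Op 3: free(a) -> (freed a); heap: [0-37 FREE]

Answer: [0-37 FREE]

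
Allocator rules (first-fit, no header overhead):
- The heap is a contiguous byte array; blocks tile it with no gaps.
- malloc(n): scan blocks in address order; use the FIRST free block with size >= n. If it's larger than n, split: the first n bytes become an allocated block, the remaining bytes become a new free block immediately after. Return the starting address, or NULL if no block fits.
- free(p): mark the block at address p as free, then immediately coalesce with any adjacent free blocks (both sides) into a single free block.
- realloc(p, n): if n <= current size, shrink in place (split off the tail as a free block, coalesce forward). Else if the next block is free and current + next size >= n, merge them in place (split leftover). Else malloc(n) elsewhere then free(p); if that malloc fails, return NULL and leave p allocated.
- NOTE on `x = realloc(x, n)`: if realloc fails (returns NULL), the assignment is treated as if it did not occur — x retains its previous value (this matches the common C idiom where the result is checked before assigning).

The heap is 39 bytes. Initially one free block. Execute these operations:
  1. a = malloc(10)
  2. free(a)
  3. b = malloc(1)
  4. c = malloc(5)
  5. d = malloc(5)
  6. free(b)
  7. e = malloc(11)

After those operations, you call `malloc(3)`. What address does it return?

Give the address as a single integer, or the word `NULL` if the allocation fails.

Op 1: a = malloc(10) -> a = 0; heap: [0-9 ALLOC][10-38 FREE]
Op 2: free(a) -> (freed a); heap: [0-38 FREE]
Op 3: b = malloc(1) -> b = 0; heap: [0-0 ALLOC][1-38 FREE]
Op 4: c = malloc(5) -> c = 1; heap: [0-0 ALLOC][1-5 ALLOC][6-38 FREE]
Op 5: d = malloc(5) -> d = 6; heap: [0-0 ALLOC][1-5 ALLOC][6-10 ALLOC][11-38 FREE]
Op 6: free(b) -> (freed b); heap: [0-0 FREE][1-5 ALLOC][6-10 ALLOC][11-38 FREE]
Op 7: e = malloc(11) -> e = 11; heap: [0-0 FREE][1-5 ALLOC][6-10 ALLOC][11-21 ALLOC][22-38 FREE]
malloc(3): first-fit scan over [0-0 FREE][1-5 ALLOC][6-10 ALLOC][11-21 ALLOC][22-38 FREE] -> 22

Answer: 22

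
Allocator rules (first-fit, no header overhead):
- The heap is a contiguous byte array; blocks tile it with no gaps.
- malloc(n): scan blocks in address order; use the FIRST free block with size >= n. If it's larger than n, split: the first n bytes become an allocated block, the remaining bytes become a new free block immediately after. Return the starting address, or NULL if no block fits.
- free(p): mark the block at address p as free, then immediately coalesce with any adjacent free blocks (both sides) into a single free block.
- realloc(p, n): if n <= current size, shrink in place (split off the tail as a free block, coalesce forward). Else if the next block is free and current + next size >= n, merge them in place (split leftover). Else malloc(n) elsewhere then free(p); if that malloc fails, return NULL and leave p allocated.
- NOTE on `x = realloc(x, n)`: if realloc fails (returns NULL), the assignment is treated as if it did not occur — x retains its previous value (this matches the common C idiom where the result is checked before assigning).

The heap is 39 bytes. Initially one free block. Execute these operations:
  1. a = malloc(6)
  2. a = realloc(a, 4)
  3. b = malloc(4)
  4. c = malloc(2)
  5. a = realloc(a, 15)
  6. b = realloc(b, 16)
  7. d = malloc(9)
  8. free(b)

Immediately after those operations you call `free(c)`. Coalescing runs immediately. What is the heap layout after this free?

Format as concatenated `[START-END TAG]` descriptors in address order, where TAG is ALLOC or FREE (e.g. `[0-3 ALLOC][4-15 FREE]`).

Op 1: a = malloc(6) -> a = 0; heap: [0-5 ALLOC][6-38 FREE]
Op 2: a = realloc(a, 4) -> a = 0; heap: [0-3 ALLOC][4-38 FREE]
Op 3: b = malloc(4) -> b = 4; heap: [0-3 ALLOC][4-7 ALLOC][8-38 FREE]
Op 4: c = malloc(2) -> c = 8; heap: [0-3 ALLOC][4-7 ALLOC][8-9 ALLOC][10-38 FREE]
Op 5: a = realloc(a, 15) -> a = 10; heap: [0-3 FREE][4-7 ALLOC][8-9 ALLOC][10-24 ALLOC][25-38 FREE]
Op 6: b = realloc(b, 16) -> NULL (b unchanged); heap: [0-3 FREE][4-7 ALLOC][8-9 ALLOC][10-24 ALLOC][25-38 FREE]
Op 7: d = malloc(9) -> d = 25; heap: [0-3 FREE][4-7 ALLOC][8-9 ALLOC][10-24 ALLOC][25-33 ALLOC][34-38 FREE]
Op 8: free(b) -> (freed b); heap: [0-7 FREE][8-9 ALLOC][10-24 ALLOC][25-33 ALLOC][34-38 FREE]
free(c): c = 8 -> block [8-9 ALLOC]; mark free, coalesce with adjacent free neighbors -> [0-9 FREE][10-24 ALLOC][25-33 ALLOC][34-38 FREE]

Answer: [0-9 FREE][10-24 ALLOC][25-33 ALLOC][34-38 FREE]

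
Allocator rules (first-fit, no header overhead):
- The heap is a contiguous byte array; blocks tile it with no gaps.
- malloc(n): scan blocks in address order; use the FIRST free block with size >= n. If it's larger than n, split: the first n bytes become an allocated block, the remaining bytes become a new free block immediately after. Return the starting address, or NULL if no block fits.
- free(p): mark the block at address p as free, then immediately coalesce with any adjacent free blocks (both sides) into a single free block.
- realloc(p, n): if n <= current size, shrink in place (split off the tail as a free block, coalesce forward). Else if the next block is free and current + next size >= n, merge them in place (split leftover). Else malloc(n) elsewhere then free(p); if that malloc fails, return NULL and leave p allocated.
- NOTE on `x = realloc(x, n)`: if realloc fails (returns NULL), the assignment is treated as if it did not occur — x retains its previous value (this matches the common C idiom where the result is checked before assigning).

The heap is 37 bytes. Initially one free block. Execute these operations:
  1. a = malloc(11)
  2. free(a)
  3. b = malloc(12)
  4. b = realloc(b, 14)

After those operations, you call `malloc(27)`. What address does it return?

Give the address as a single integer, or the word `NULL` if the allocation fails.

Op 1: a = malloc(11) -> a = 0; heap: [0-10 ALLOC][11-36 FREE]
Op 2: free(a) -> (freed a); heap: [0-36 FREE]
Op 3: b = malloc(12) -> b = 0; heap: [0-11 ALLOC][12-36 FREE]
Op 4: b = realloc(b, 14) -> b = 0; heap: [0-13 ALLOC][14-36 FREE]
malloc(27): first-fit scan over [0-13 ALLOC][14-36 FREE] -> NULL

Answer: NULL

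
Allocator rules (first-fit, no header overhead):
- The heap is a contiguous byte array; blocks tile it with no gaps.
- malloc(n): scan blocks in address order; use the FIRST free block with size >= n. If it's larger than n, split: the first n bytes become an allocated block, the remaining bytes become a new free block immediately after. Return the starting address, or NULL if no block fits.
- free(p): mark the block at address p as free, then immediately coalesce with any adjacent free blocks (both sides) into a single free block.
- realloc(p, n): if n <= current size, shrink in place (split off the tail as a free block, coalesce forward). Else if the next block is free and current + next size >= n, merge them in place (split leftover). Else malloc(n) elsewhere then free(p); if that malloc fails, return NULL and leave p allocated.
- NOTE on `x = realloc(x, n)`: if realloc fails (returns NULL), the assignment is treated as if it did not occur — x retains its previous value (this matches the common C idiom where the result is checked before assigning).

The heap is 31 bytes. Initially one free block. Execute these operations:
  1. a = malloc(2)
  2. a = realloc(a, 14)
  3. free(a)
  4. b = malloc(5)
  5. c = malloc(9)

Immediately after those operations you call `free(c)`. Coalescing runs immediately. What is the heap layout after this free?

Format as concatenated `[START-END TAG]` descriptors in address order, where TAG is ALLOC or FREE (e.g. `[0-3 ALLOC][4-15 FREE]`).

Op 1: a = malloc(2) -> a = 0; heap: [0-1 ALLOC][2-30 FREE]
Op 2: a = realloc(a, 14) -> a = 0; heap: [0-13 ALLOC][14-30 FREE]
Op 3: free(a) -> (freed a); heap: [0-30 FREE]
Op 4: b = malloc(5) -> b = 0; heap: [0-4 ALLOC][5-30 FREE]
Op 5: c = malloc(9) -> c = 5; heap: [0-4 ALLOC][5-13 ALLOC][14-30 FREE]
free(c): c = 5 -> block [5-13 ALLOC]; mark free, coalesce with adjacent free neighbors -> [0-4 ALLOC][5-30 FREE]

Answer: [0-4 ALLOC][5-30 FREE]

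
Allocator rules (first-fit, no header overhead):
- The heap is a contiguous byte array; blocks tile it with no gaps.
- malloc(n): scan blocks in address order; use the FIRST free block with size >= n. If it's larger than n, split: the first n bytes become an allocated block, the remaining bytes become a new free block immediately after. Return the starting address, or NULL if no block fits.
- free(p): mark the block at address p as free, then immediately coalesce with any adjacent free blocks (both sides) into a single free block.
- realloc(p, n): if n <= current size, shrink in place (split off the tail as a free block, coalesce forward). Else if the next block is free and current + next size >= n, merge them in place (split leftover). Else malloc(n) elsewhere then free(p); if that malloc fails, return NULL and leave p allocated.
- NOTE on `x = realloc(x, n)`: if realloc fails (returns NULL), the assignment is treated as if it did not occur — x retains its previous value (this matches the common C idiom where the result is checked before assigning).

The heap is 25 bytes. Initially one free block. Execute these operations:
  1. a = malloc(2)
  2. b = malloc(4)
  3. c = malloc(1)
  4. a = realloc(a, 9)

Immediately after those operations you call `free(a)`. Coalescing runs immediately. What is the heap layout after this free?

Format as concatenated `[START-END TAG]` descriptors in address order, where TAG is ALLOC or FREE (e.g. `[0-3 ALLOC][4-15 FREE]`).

Answer: [0-1 FREE][2-5 ALLOC][6-6 ALLOC][7-24 FREE]

Derivation:
Op 1: a = malloc(2) -> a = 0; heap: [0-1 ALLOC][2-24 FREE]
Op 2: b = malloc(4) -> b = 2; heap: [0-1 ALLOC][2-5 ALLOC][6-24 FREE]
Op 3: c = malloc(1) -> c = 6; heap: [0-1 ALLOC][2-5 ALLOC][6-6 ALLOC][7-24 FREE]
Op 4: a = realloc(a, 9) -> a = 7; heap: [0-1 FREE][2-5 ALLOC][6-6 ALLOC][7-15 ALLOC][16-24 FREE]
free(a): a = 7 -> block [7-15 ALLOC]; mark free, coalesce with adjacent free neighbors -> [0-1 FREE][2-5 ALLOC][6-6 ALLOC][7-24 FREE]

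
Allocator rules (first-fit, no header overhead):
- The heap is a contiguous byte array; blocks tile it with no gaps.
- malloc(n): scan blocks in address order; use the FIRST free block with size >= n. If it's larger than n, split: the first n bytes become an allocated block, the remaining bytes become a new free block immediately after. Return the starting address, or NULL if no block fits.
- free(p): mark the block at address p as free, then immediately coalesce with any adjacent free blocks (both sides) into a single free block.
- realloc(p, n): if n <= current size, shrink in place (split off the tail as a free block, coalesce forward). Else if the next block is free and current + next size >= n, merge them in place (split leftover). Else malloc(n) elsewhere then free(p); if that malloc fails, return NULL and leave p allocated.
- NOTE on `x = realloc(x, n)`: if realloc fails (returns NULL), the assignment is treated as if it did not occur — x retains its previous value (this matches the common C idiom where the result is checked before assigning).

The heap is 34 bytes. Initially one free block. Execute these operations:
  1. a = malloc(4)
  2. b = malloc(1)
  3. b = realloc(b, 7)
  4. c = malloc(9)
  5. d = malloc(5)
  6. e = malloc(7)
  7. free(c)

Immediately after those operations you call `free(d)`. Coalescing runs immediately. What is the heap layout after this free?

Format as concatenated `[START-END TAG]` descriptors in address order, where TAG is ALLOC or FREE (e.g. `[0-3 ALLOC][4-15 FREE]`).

Answer: [0-3 ALLOC][4-10 ALLOC][11-24 FREE][25-31 ALLOC][32-33 FREE]

Derivation:
Op 1: a = malloc(4) -> a = 0; heap: [0-3 ALLOC][4-33 FREE]
Op 2: b = malloc(1) -> b = 4; heap: [0-3 ALLOC][4-4 ALLOC][5-33 FREE]
Op 3: b = realloc(b, 7) -> b = 4; heap: [0-3 ALLOC][4-10 ALLOC][11-33 FREE]
Op 4: c = malloc(9) -> c = 11; heap: [0-3 ALLOC][4-10 ALLOC][11-19 ALLOC][20-33 FREE]
Op 5: d = malloc(5) -> d = 20; heap: [0-3 ALLOC][4-10 ALLOC][11-19 ALLOC][20-24 ALLOC][25-33 FREE]
Op 6: e = malloc(7) -> e = 25; heap: [0-3 ALLOC][4-10 ALLOC][11-19 ALLOC][20-24 ALLOC][25-31 ALLOC][32-33 FREE]
Op 7: free(c) -> (freed c); heap: [0-3 ALLOC][4-10 ALLOC][11-19 FREE][20-24 ALLOC][25-31 ALLOC][32-33 FREE]
free(d): d = 20 -> block [20-24 ALLOC]; mark free, coalesce with adjacent free neighbors -> [0-3 ALLOC][4-10 ALLOC][11-24 FREE][25-31 ALLOC][32-33 FREE]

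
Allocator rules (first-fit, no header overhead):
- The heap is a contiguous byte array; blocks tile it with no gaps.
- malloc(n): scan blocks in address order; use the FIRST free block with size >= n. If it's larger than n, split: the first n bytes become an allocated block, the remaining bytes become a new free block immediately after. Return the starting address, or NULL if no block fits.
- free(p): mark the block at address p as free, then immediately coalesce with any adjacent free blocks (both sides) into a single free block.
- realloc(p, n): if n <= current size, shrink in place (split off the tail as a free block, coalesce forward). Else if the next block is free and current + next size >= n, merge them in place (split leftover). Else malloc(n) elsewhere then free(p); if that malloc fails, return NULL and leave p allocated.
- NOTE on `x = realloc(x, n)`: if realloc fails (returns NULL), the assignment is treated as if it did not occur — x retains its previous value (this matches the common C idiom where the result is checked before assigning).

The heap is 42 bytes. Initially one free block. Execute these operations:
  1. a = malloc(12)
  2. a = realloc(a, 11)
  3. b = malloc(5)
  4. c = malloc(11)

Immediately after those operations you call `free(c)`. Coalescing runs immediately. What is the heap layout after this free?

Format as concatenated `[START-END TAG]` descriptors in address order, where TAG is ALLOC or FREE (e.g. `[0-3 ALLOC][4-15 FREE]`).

Op 1: a = malloc(12) -> a = 0; heap: [0-11 ALLOC][12-41 FREE]
Op 2: a = realloc(a, 11) -> a = 0; heap: [0-10 ALLOC][11-41 FREE]
Op 3: b = malloc(5) -> b = 11; heap: [0-10 ALLOC][11-15 ALLOC][16-41 FREE]
Op 4: c = malloc(11) -> c = 16; heap: [0-10 ALLOC][11-15 ALLOC][16-26 ALLOC][27-41 FREE]
free(c): c = 16 -> block [16-26 ALLOC]; mark free, coalesce with adjacent free neighbors -> [0-10 ALLOC][11-15 ALLOC][16-41 FREE]

Answer: [0-10 ALLOC][11-15 ALLOC][16-41 FREE]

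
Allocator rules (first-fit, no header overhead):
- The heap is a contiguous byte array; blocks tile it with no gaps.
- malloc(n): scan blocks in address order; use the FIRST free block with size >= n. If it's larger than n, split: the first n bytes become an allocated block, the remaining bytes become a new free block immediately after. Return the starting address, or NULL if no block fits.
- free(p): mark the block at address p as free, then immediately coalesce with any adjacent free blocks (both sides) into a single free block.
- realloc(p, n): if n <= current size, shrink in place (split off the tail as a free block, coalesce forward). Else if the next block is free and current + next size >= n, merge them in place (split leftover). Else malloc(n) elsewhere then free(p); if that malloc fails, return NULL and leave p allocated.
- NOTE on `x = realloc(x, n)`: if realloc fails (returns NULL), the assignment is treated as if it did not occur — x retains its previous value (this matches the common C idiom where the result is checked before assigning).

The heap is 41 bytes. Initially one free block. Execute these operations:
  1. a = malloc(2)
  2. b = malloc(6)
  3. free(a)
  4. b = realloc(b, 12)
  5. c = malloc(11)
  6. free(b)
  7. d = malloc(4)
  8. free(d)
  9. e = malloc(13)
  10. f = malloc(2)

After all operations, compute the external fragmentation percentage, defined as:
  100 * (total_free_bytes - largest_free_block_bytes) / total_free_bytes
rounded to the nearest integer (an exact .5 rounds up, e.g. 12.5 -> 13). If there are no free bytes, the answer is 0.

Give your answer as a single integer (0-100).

Op 1: a = malloc(2) -> a = 0; heap: [0-1 ALLOC][2-40 FREE]
Op 2: b = malloc(6) -> b = 2; heap: [0-1 ALLOC][2-7 ALLOC][8-40 FREE]
Op 3: free(a) -> (freed a); heap: [0-1 FREE][2-7 ALLOC][8-40 FREE]
Op 4: b = realloc(b, 12) -> b = 2; heap: [0-1 FREE][2-13 ALLOC][14-40 FREE]
Op 5: c = malloc(11) -> c = 14; heap: [0-1 FREE][2-13 ALLOC][14-24 ALLOC][25-40 FREE]
Op 6: free(b) -> (freed b); heap: [0-13 FREE][14-24 ALLOC][25-40 FREE]
Op 7: d = malloc(4) -> d = 0; heap: [0-3 ALLOC][4-13 FREE][14-24 ALLOC][25-40 FREE]
Op 8: free(d) -> (freed d); heap: [0-13 FREE][14-24 ALLOC][25-40 FREE]
Op 9: e = malloc(13) -> e = 0; heap: [0-12 ALLOC][13-13 FREE][14-24 ALLOC][25-40 FREE]
Op 10: f = malloc(2) -> f = 25; heap: [0-12 ALLOC][13-13 FREE][14-24 ALLOC][25-26 ALLOC][27-40 FREE]
Free blocks: [1 14] total_free=15 largest=14 -> 100*(15-14)/15 = 100/15 ≈ 6.667 -> rounds to 7

Answer: 7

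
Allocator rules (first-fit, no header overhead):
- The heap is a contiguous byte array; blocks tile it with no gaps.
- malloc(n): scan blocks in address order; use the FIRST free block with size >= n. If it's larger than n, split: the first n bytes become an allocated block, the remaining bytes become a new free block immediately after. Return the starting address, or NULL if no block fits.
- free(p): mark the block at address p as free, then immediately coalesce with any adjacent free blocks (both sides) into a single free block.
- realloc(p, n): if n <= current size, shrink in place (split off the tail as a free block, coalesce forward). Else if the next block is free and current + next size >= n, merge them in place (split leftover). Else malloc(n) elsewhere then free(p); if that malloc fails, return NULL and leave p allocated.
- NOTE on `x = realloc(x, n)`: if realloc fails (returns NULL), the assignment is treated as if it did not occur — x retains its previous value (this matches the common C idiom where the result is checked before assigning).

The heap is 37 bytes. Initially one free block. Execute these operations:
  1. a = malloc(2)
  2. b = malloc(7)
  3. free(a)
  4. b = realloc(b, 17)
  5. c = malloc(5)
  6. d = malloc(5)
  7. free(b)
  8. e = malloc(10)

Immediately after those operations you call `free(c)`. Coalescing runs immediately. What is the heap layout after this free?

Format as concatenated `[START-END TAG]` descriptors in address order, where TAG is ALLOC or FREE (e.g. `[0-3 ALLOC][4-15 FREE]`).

Op 1: a = malloc(2) -> a = 0; heap: [0-1 ALLOC][2-36 FREE]
Op 2: b = malloc(7) -> b = 2; heap: [0-1 ALLOC][2-8 ALLOC][9-36 FREE]
Op 3: free(a) -> (freed a); heap: [0-1 FREE][2-8 ALLOC][9-36 FREE]
Op 4: b = realloc(b, 17) -> b = 2; heap: [0-1 FREE][2-18 ALLOC][19-36 FREE]
Op 5: c = malloc(5) -> c = 19; heap: [0-1 FREE][2-18 ALLOC][19-23 ALLOC][24-36 FREE]
Op 6: d = malloc(5) -> d = 24; heap: [0-1 FREE][2-18 ALLOC][19-23 ALLOC][24-28 ALLOC][29-36 FREE]
Op 7: free(b) -> (freed b); heap: [0-18 FREE][19-23 ALLOC][24-28 ALLOC][29-36 FREE]
Op 8: e = malloc(10) -> e = 0; heap: [0-9 ALLOC][10-18 FREE][19-23 ALLOC][24-28 ALLOC][29-36 FREE]
free(c): c = 19 -> block [19-23 ALLOC]; mark free, coalesce with adjacent free neighbors -> [0-9 ALLOC][10-23 FREE][24-28 ALLOC][29-36 FREE]

Answer: [0-9 ALLOC][10-23 FREE][24-28 ALLOC][29-36 FREE]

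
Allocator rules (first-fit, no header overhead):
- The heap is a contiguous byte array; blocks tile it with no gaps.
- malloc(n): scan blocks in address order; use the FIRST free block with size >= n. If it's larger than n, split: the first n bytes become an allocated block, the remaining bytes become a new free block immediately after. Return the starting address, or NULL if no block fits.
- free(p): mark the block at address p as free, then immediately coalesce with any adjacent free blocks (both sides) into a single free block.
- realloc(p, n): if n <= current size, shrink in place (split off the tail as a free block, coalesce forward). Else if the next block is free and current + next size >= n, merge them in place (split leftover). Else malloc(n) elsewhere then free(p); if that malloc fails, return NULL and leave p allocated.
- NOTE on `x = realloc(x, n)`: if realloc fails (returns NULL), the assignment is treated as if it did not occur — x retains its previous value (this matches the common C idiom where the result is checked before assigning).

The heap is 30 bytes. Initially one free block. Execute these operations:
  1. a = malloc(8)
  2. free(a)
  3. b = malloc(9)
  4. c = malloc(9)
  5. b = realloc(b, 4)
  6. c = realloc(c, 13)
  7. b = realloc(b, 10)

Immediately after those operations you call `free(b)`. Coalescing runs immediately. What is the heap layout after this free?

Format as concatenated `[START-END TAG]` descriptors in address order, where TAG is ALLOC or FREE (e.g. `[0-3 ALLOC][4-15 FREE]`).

Answer: [0-8 FREE][9-21 ALLOC][22-29 FREE]

Derivation:
Op 1: a = malloc(8) -> a = 0; heap: [0-7 ALLOC][8-29 FREE]
Op 2: free(a) -> (freed a); heap: [0-29 FREE]
Op 3: b = malloc(9) -> b = 0; heap: [0-8 ALLOC][9-29 FREE]
Op 4: c = malloc(9) -> c = 9; heap: [0-8 ALLOC][9-17 ALLOC][18-29 FREE]
Op 5: b = realloc(b, 4) -> b = 0; heap: [0-3 ALLOC][4-8 FREE][9-17 ALLOC][18-29 FREE]
Op 6: c = realloc(c, 13) -> c = 9; heap: [0-3 ALLOC][4-8 FREE][9-21 ALLOC][22-29 FREE]
Op 7: b = realloc(b, 10) -> NULL (b unchanged); heap: [0-3 ALLOC][4-8 FREE][9-21 ALLOC][22-29 FREE]
free(b): b = 0 -> block [0-3 ALLOC]; mark free, coalesce with adjacent free neighbors -> [0-8 FREE][9-21 ALLOC][22-29 FREE]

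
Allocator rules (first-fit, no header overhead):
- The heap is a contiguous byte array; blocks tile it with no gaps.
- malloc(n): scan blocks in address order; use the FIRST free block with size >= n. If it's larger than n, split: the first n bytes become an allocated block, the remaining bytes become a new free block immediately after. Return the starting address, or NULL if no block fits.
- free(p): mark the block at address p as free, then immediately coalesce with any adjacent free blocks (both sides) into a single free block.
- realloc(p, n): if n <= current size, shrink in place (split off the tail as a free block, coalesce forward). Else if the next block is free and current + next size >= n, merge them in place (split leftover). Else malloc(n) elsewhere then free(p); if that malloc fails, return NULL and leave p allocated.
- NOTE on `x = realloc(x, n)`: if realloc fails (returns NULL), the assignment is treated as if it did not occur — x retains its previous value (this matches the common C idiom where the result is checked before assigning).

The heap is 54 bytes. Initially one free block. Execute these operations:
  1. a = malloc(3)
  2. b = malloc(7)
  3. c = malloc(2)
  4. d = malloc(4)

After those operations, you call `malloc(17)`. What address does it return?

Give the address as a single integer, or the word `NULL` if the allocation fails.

Op 1: a = malloc(3) -> a = 0; heap: [0-2 ALLOC][3-53 FREE]
Op 2: b = malloc(7) -> b = 3; heap: [0-2 ALLOC][3-9 ALLOC][10-53 FREE]
Op 3: c = malloc(2) -> c = 10; heap: [0-2 ALLOC][3-9 ALLOC][10-11 ALLOC][12-53 FREE]
Op 4: d = malloc(4) -> d = 12; heap: [0-2 ALLOC][3-9 ALLOC][10-11 ALLOC][12-15 ALLOC][16-53 FREE]
malloc(17): first-fit scan over [0-2 ALLOC][3-9 ALLOC][10-11 ALLOC][12-15 ALLOC][16-53 FREE] -> 16

Answer: 16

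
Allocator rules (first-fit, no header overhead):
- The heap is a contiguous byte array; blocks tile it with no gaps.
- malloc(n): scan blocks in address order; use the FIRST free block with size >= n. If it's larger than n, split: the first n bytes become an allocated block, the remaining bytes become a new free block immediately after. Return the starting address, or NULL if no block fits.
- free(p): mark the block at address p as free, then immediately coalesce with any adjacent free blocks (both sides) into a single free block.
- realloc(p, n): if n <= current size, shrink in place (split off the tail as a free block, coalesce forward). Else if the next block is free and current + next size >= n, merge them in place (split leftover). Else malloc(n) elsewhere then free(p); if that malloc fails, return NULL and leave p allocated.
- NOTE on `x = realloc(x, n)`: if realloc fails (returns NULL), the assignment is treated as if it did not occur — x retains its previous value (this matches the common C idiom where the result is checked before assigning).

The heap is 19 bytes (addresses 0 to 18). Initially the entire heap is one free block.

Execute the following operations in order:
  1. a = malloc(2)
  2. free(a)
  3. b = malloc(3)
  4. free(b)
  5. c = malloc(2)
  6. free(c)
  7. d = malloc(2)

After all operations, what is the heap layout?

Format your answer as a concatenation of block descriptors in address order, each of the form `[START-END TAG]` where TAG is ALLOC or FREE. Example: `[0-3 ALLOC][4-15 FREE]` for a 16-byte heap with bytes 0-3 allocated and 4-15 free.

Answer: [0-1 ALLOC][2-18 FREE]

Derivation:
Op 1: a = malloc(2) -> a = 0; heap: [0-1 ALLOC][2-18 FREE]
Op 2: free(a) -> (freed a); heap: [0-18 FREE]
Op 3: b = malloc(3) -> b = 0; heap: [0-2 ALLOC][3-18 FREE]
Op 4: free(b) -> (freed b); heap: [0-18 FREE]
Op 5: c = malloc(2) -> c = 0; heap: [0-1 ALLOC][2-18 FREE]
Op 6: free(c) -> (freed c); heap: [0-18 FREE]
Op 7: d = malloc(2) -> d = 0; heap: [0-1 ALLOC][2-18 FREE]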